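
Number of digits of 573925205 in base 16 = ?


573925205 in base 16 = 22356755
Number of digits = 8

8 digits (base 16)


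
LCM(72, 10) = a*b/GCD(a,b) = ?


GCD(72, 10) = 2
LCM = 72*10/2 = 720/2 = 360

LCM = 360


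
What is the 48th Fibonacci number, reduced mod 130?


F(k) mod 130 for k=1..48:
1, 1, 2, 3, 5, 8, 13, 21, 34, 55, 89, 14, 103, 117, 90, 77, 37, 114, 21, 5, 26, 31, 57, 88, 15, 103, 118, 91, 79, 40, 119, 29, 18, 47, 65, 112, 47, 29, 76, 105, 51, 26, 77, 103, 50, 23, 73, 96
F(48) mod 130 = 96


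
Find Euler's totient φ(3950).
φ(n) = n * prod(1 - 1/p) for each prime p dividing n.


3950 = 2 × 5^2 × 79
Prime factors: 2, 5, 79
φ(3950) = 3950 × (1-1/2) × (1-1/5) × (1-1/79)
= 3950 × 1/2 × 4/5 × 78/79 = 1560

φ(3950) = 1560


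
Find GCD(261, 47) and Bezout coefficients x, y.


Tabular extended Euclidean (each row: r = 261*s + 47*t):
r=261, s=1, t=0
r=47, s=0, t=1
q=5: r=26, s=1, t=-5   [261*(1) + 47*(-5) = 26]
q=1: r=21, s=-1, t=6   [261*(-1) + 47*(6) = 21]
q=1: r=5, s=2, t=-11   [261*(2) + 47*(-11) = 5]
q=4: r=1, s=-9, t=50   [261*(-9) + 47*(50) = 1]
q=5: r=0, s=47, t=-261   [261*(47) + 47*(-261) = 0]
GCD = 1; from the row with r=1: x=-9, y=50
Check: 261*(-9) + 47*(50) = -2349 + 2350 = 1

GCD = 1, x = -9, y = 50


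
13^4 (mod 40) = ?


13^1 mod 40 = 13
13^2 mod 40 = 9
13^3 mod 40 = 37
13^4 mod 40 = 1


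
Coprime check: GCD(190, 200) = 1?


Euclidean algorithm:
200 = 1 * 190 + 10
190 = 19 * 10 + 0
GCD(190, 200) = 10

No, not coprime (GCD = 10)


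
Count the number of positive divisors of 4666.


4666 = 2^1 × 2333^1
d(4666) = (1+1) × (1+1) = 4

4 divisors


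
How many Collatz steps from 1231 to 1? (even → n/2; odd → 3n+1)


1231 → 3694 → 1847 → 5542 → 2771 → 8314 → 4157 → 12472 → 6236 → 3118 → 1559 → 4678 → 2339 → 7018 → 3509 → 10528 → 5264 → 2632 → 1316 → 658 → 329 → 988 → 494 → 247 → 742 → 371 → 1114 → 557 → 1672 → 836 → 418 → 209 → 628 → 314 → 157 → 472 → 236 → 118 → 59 → 178 → 89 → 268 → 134 → 67 → 202 → 101 → 304 → 152 → 76 → 38 → 19 → 58 → 29 → 88 → 44 → 22 → 11 → 34 → 17 → 52 → 26 → 13 → 40 → 20 → 10 → 5 → 16 → 8 → 4 → 2 → 1
Total steps = 70

70 steps


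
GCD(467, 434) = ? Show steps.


467 = 1 * 434 + 33
434 = 13 * 33 + 5
33 = 6 * 5 + 3
5 = 1 * 3 + 2
3 = 1 * 2 + 1
2 = 2 * 1 + 0
GCD = 1


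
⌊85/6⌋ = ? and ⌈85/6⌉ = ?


85/6 = 14.1667
floor = 14
ceil = 15

floor = 14, ceil = 15


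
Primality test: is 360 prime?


360 / 2 = 180 (exact division)
360 is NOT prime.

No, 360 is not prime


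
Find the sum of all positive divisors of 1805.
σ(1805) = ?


Divisors of 1805: 1, 5, 19, 95, 361, 1805
Sum = 1 + 5 + 19 + 95 + 361 + 1805 = 2286

σ(1805) = 2286


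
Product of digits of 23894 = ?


2 × 3 × 8 × 9 × 4 = 1728


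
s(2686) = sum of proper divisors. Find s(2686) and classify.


Proper divisors: 1, 2, 17, 34, 79, 158, 1343
Sum = 1 + 2 + 17 + 34 + 79 + 158 + 1343 = 1634
1634 < 2686 → deficient

s(2686) = 1634 (deficient)


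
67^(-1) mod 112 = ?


Use the extended Euclidean algorithm on (112, 67); each row r = 112*s + 67*t:
r=112, s=1, t=0
r=67, s=0, t=1
q=1: r=45, s=1, t=-1   [112*(1) + 67*(-1) = 45]
q=1: r=22, s=-1, t=2   [112*(-1) + 67*(2) = 22]
q=2: r=1, s=3, t=-5   [112*(3) + 67*(-5) = 1]
q=22: r=0, s=-67, t=112   [112*(-67) + 67*(112) = 0]
GCD = 1 with t = -5, so 67*(-5) ≡ 1 (mod 112)
Inverse = -5 mod 112 = 107
Check: 67 * 107 = 7169 ≡ 1 (mod 112)

67^(-1) ≡ 107 (mod 112)


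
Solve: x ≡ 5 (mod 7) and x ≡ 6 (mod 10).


M = 7*10 = 70
M1 = M/7 = 10, M2 = M/10 = 7
M1^(-1) mod 7 = 5, M2^(-1) mod 10 = 3
x = 5*10*5 + 6*7*3 = 376
376 mod 70 = 26
Check: 26 mod 7 = 5 ✓, 26 mod 10 = 6 ✓

x ≡ 26 (mod 70)


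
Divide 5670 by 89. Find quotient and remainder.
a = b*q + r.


5670 = 89 * 63 + 63
Check: 5607 + 63 = 5670

q = 63, r = 63


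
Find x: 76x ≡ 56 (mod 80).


GCD(76, 80) = 4 divides 56
Divide: 19x ≡ 14 (mod 20)
x ≡ 6 (mod 20)


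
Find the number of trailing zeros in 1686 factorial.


floor(1686/5) = 337
floor(1686/25) = 67
floor(1686/125) = 13
floor(1686/625) = 2
Total = 419

419 trailing zeros


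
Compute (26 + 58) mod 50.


26 + 58 = 84
84 mod 50 = 34


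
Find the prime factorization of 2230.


2230 / 2 = 1115
1115 / 5 = 223
223 / 223 = 1
2230 = 2 × 5 × 223


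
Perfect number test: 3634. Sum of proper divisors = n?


Proper divisors of 3634: 1, 2, 23, 46, 79, 158, 1817
Sum = 1 + 2 + 23 + 46 + 79 + 158 + 1817 = 2126

No, 3634 is not perfect (2126 ≠ 3634)


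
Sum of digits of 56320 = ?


5 + 6 + 3 + 2 + 0 = 16


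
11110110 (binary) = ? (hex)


11110110 (base 2) = 246 (decimal)
246 (decimal) = F6 (base 16)


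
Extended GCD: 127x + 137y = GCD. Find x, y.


Tabular extended Euclidean (each row: r = 127*s + 137*t):
r=127, s=1, t=0
r=137, s=0, t=1
q=0: r=127, s=1, t=0   [127*(1) + 137*(0) = 127]
q=1: r=10, s=-1, t=1   [127*(-1) + 137*(1) = 10]
q=12: r=7, s=13, t=-12   [127*(13) + 137*(-12) = 7]
q=1: r=3, s=-14, t=13   [127*(-14) + 137*(13) = 3]
q=2: r=1, s=41, t=-38   [127*(41) + 137*(-38) = 1]
q=3: r=0, s=-137, t=127   [127*(-137) + 137*(127) = 0]
GCD = 1; from the row with r=1: x=41, y=-38
Check: 127*(41) + 137*(-38) = 5207 - 5206 = 1

GCD = 1, x = 41, y = -38


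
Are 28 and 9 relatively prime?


Euclidean algorithm:
28 = 3 * 9 + 1
9 = 9 * 1 + 0
GCD(28, 9) = 1

Yes, coprime (GCD = 1)


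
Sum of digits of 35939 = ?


3 + 5 + 9 + 3 + 9 = 29


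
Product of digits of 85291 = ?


8 × 5 × 2 × 9 × 1 = 720


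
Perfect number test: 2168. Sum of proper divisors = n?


Proper divisors of 2168: 1, 2, 4, 8, 271, 542, 1084
Sum = 1 + 2 + 4 + 8 + 271 + 542 + 1084 = 1912

No, 2168 is not perfect (1912 ≠ 2168)


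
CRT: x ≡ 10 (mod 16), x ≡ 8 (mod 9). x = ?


M = 16*9 = 144
M1 = M/16 = 9, M2 = M/9 = 16
M1^(-1) mod 16 = 9, M2^(-1) mod 9 = 4
x = 10*9*9 + 8*16*4 = 1322
1322 mod 144 = 26
Check: 26 mod 16 = 10 ✓, 26 mod 9 = 8 ✓

x ≡ 26 (mod 144)


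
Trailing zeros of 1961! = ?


floor(1961/5) = 392
floor(1961/25) = 78
floor(1961/125) = 15
floor(1961/625) = 3
Total = 488

488 trailing zeros


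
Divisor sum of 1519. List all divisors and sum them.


Divisors of 1519: 1, 7, 31, 49, 217, 1519
Sum = 1 + 7 + 31 + 49 + 217 + 1519 = 1824

σ(1519) = 1824


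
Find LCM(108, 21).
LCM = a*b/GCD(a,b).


GCD(108, 21) = 3
LCM = 108*21/3 = 2268/3 = 756

LCM = 756


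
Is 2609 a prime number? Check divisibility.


Check divisors up to sqrt(2609) = 51.0784
No divisors found.
2609 is prime.

Yes, 2609 is prime


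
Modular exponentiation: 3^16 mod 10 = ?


3^1 mod 10 = 3
3^2 mod 10 = 9
3^3 mod 10 = 7
3^4 mod 10 = 1
3^5 mod 10 = 3
3^6 mod 10 = 9
3^7 mod 10 = 7
3^8 mod 10 = 1
3^9 mod 10 = 3
3^10 mod 10 = 9
3^11 mod 10 = 7
3^12 mod 10 = 1
3^13 mod 10 = 3
3^14 mod 10 = 9
3^15 mod 10 = 7
3^16 mod 10 = 1


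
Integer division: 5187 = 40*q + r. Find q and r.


5187 = 40 * 129 + 27
Check: 5160 + 27 = 5187

q = 129, r = 27


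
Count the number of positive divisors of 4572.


4572 = 2^2 × 3^2 × 127^1
d(4572) = (2+1) × (2+1) × (1+1) = 18

18 divisors


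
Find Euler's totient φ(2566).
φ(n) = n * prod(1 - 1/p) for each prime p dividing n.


2566 = 2 × 1283
Prime factors: 2, 1283
φ(2566) = 2566 × (1-1/2) × (1-1/1283)
= 2566 × 1/2 × 1282/1283 = 1282

φ(2566) = 1282


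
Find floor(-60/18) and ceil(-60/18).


-60/18 = -3.3333
floor = -4
ceil = -3

floor = -4, ceil = -3


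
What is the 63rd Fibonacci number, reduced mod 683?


F(k) mod 683 for k=1..63:
1, 1, 2, 3, 5, 8, 13, 21, 34, 55, 89, 144, 233, 377, 610, 304, 231, 535, 83, 618, 18, 636, 654, 607, 578, 502, 397, 216, 613, 146, 76, 222, 298, 520, 135, 655, 107, 79, 186, 265, 451, 33, 484, 517, 318, 152, 470, 622, 409, 348, 74, 422, 496, 235, 48, 283, 331, 614, 262, 193, 455, 648, 420
F(63) mod 683 = 420


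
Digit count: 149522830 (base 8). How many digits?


149522830 in base 8 = 1072304616
Number of digits = 10

10 digits (base 8)


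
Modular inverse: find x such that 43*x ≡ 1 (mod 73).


Use the extended Euclidean algorithm on (73, 43); each row r = 73*s + 43*t:
r=73, s=1, t=0
r=43, s=0, t=1
q=1: r=30, s=1, t=-1   [73*(1) + 43*(-1) = 30]
q=1: r=13, s=-1, t=2   [73*(-1) + 43*(2) = 13]
q=2: r=4, s=3, t=-5   [73*(3) + 43*(-5) = 4]
q=3: r=1, s=-10, t=17   [73*(-10) + 43*(17) = 1]
q=4: r=0, s=43, t=-73   [73*(43) + 43*(-73) = 0]
GCD = 1 with t = 17, so 43*(17) ≡ 1 (mod 73)
Inverse = 17 mod 73 = 17
Check: 43 * 17 = 731 ≡ 1 (mod 73)

43^(-1) ≡ 17 (mod 73)


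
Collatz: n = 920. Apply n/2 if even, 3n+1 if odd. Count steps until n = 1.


920 → 460 → 230 → 115 → 346 → 173 → 520 → 260 → 130 → 65 → 196 → 98 → 49 → 148 → 74 → 37 → 112 → 56 → 28 → 14 → 7 → 22 → 11 → 34 → 17 → 52 → 26 → 13 → 40 → 20 → 10 → 5 → 16 → 8 → 4 → 2 → 1
Total steps = 36

36 steps


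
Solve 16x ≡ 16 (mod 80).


GCD(16, 80) = 16 divides 16
Divide: 1x ≡ 1 (mod 5)
x ≡ 1 (mod 5)


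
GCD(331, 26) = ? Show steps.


331 = 12 * 26 + 19
26 = 1 * 19 + 7
19 = 2 * 7 + 5
7 = 1 * 5 + 2
5 = 2 * 2 + 1
2 = 2 * 1 + 0
GCD = 1


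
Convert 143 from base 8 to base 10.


143 (base 8) = 99 (decimal)
99 (decimal) = 99 (base 10)


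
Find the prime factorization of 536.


536 / 2 = 268
268 / 2 = 134
134 / 2 = 67
67 / 67 = 1
536 = 2^3 × 67


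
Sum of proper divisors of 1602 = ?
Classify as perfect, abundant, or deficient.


Proper divisors: 1, 2, 3, 6, 9, 18, 89, 178, 267, 534, 801
Sum = 1 + 2 + 3 + 6 + 9 + 18 + 89 + 178 + 267 + 534 + 801 = 1908
1908 > 1602 → abundant

s(1602) = 1908 (abundant)


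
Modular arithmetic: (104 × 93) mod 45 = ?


104 × 93 = 9672
9672 mod 45 = 42


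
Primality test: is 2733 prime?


2733 / 3 = 911 (exact division)
2733 is NOT prime.

No, 2733 is not prime


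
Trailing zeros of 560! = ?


floor(560/5) = 112
floor(560/25) = 22
floor(560/125) = 4
Total = 138

138 trailing zeros


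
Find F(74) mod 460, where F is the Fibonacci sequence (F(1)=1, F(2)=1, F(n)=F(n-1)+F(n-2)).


F(k) mod 460 for k=1..74:
1, 1, 2, 3, 5, 8, 13, 21, 34, 55, 89, 144, 233, 377, 150, 67, 217, 284, 41, 325, 366, 231, 137, 368, 45, 413, 458, 411, 409, 360, 309, 209, 58, 267, 325, 132, 457, 129, 126, 255, 381, 176, 97, 273, 370, 183, 93, 276, 369, 185, 94, 279, 373, 192, 105, 297, 402, 239, 181, 420, 141, 101, 242, 343, 125, 8, 133, 141, 274, 415, 229, 184, 413, 137
F(74) mod 460 = 137


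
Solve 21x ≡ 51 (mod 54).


GCD(21, 54) = 3 divides 51
Divide: 7x ≡ 17 (mod 18)
x ≡ 5 (mod 18)


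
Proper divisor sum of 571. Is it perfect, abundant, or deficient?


Proper divisors: 1
Sum = 1 = 1
1 < 571 → deficient

s(571) = 1 (deficient)


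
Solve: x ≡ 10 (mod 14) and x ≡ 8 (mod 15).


M = 14*15 = 210
M1 = M/14 = 15, M2 = M/15 = 14
M1^(-1) mod 14 = 1, M2^(-1) mod 15 = 14
x = 10*15*1 + 8*14*14 = 1718
1718 mod 210 = 38
Check: 38 mod 14 = 10 ✓, 38 mod 15 = 8 ✓

x ≡ 38 (mod 210)


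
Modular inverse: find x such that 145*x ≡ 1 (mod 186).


Use the extended Euclidean algorithm on (186, 145); each row r = 186*s + 145*t:
r=186, s=1, t=0
r=145, s=0, t=1
q=1: r=41, s=1, t=-1   [186*(1) + 145*(-1) = 41]
q=3: r=22, s=-3, t=4   [186*(-3) + 145*(4) = 22]
q=1: r=19, s=4, t=-5   [186*(4) + 145*(-5) = 19]
q=1: r=3, s=-7, t=9   [186*(-7) + 145*(9) = 3]
q=6: r=1, s=46, t=-59   [186*(46) + 145*(-59) = 1]
q=3: r=0, s=-145, t=186   [186*(-145) + 145*(186) = 0]
GCD = 1 with t = -59, so 145*(-59) ≡ 1 (mod 186)
Inverse = -59 mod 186 = 127
Check: 145 * 127 = 18415 ≡ 1 (mod 186)

145^(-1) ≡ 127 (mod 186)


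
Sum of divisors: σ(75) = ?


Divisors of 75: 1, 3, 5, 15, 25, 75
Sum = 1 + 3 + 5 + 15 + 25 + 75 = 124

σ(75) = 124


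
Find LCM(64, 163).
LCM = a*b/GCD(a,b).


GCD(64, 163) = 1
LCM = 64*163/1 = 10432/1 = 10432

LCM = 10432


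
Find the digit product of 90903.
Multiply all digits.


9 × 0 × 9 × 0 × 3 = 0


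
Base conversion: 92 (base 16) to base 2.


92 (base 16) = 146 (decimal)
146 (decimal) = 10010010 (base 2)


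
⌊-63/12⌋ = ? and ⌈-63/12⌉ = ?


-63/12 = -5.2500
floor = -6
ceil = -5

floor = -6, ceil = -5


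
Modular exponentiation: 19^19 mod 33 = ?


19^1 mod 33 = 19
19^2 mod 33 = 31
19^3 mod 33 = 28
19^4 mod 33 = 4
19^5 mod 33 = 10
19^6 mod 33 = 25
19^7 mod 33 = 13
19^8 mod 33 = 16
19^9 mod 33 = 7
19^10 mod 33 = 1
19^11 mod 33 = 19
19^12 mod 33 = 31
19^13 mod 33 = 28
19^14 mod 33 = 4
19^15 mod 33 = 10
19^16 mod 33 = 25
19^17 mod 33 = 13
19^18 mod 33 = 16
19^19 mod 33 = 7


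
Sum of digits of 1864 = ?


1 + 8 + 6 + 4 = 19


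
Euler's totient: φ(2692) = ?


2692 = 2^2 × 673
Prime factors: 2, 673
φ(2692) = 2692 × (1-1/2) × (1-1/673)
= 2692 × 1/2 × 672/673 = 1344

φ(2692) = 1344


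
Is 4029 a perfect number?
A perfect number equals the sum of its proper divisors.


Proper divisors of 4029: 1, 3, 17, 51, 79, 237, 1343
Sum = 1 + 3 + 17 + 51 + 79 + 237 + 1343 = 1731

No, 4029 is not perfect (1731 ≠ 4029)


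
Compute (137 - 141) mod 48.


137 - 141 = -4
-4 mod 48 = 44


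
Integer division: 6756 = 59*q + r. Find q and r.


6756 = 59 * 114 + 30
Check: 6726 + 30 = 6756

q = 114, r = 30


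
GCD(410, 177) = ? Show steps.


410 = 2 * 177 + 56
177 = 3 * 56 + 9
56 = 6 * 9 + 2
9 = 4 * 2 + 1
2 = 2 * 1 + 0
GCD = 1


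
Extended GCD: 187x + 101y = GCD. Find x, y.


Tabular extended Euclidean (each row: r = 187*s + 101*t):
r=187, s=1, t=0
r=101, s=0, t=1
q=1: r=86, s=1, t=-1   [187*(1) + 101*(-1) = 86]
q=1: r=15, s=-1, t=2   [187*(-1) + 101*(2) = 15]
q=5: r=11, s=6, t=-11   [187*(6) + 101*(-11) = 11]
q=1: r=4, s=-7, t=13   [187*(-7) + 101*(13) = 4]
q=2: r=3, s=20, t=-37   [187*(20) + 101*(-37) = 3]
q=1: r=1, s=-27, t=50   [187*(-27) + 101*(50) = 1]
q=3: r=0, s=101, t=-187   [187*(101) + 101*(-187) = 0]
GCD = 1; from the row with r=1: x=-27, y=50
Check: 187*(-27) + 101*(50) = -5049 + 5050 = 1

GCD = 1, x = -27, y = 50


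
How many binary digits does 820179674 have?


820179674 in base 2 = 110000111000101111001011011010
Number of digits = 30

30 digits (base 2)


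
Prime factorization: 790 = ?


790 / 2 = 395
395 / 5 = 79
79 / 79 = 1
790 = 2 × 5 × 79


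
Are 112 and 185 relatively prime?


Euclidean algorithm:
185 = 1 * 112 + 73
112 = 1 * 73 + 39
73 = 1 * 39 + 34
39 = 1 * 34 + 5
34 = 6 * 5 + 4
5 = 1 * 4 + 1
4 = 4 * 1 + 0
GCD(112, 185) = 1

Yes, coprime (GCD = 1)


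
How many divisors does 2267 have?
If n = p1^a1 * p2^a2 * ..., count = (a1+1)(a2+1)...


2267 = 2267^1
d(2267) = (1+1) = 2

2 divisors


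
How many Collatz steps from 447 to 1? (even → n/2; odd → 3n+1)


447 → 1342 → 671 → 2014 → 1007 → 3022 → 1511 → 4534 → 2267 → 6802 → 3401 → 10204 → 5102 → 2551 → 7654 → 3827 → 11482 → 5741 → 17224 → 8612 → 4306 → 2153 → 6460 → 3230 → 1615 → 4846 → 2423 → 7270 → 3635 → 10906 → 5453 → 16360 → 8180 → 4090 → 2045 → 6136 → 3068 → 1534 → 767 → 2302 → 1151 → 3454 → 1727 → 5182 → 2591 → 7774 → 3887 → 11662 → 5831 → 17494 → 8747 → 26242 → 13121 → 39364 → 19682 → 9841 → 29524 → 14762 → 7381 → 22144 → 11072 → 5536 → 2768 → 1384 → 692 → 346 → 173 → 520 → 260 → 130 → 65 → 196 → 98 → 49 → 148 → 74 → 37 → 112 → 56 → 28 → 14 → 7 → 22 → 11 → 34 → 17 → 52 → 26 → 13 → 40 → 20 → 10 → 5 → 16 → 8 → 4 → 2 → 1
Total steps = 97

97 steps


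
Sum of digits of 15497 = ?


1 + 5 + 4 + 9 + 7 = 26


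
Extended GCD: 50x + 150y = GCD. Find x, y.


Tabular extended Euclidean (each row: r = 50*s + 150*t):
r=50, s=1, t=0
r=150, s=0, t=1
q=0: r=50, s=1, t=0   [50*(1) + 150*(0) = 50]
q=3: r=0, s=-3, t=1   [50*(-3) + 150*(1) = 0]
GCD = 50; from the row with r=50: x=1, y=0
Check: 50*(1) + 150*(0) = 50 + 0 = 50

GCD = 50, x = 1, y = 0


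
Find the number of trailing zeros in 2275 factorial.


floor(2275/5) = 455
floor(2275/25) = 91
floor(2275/125) = 18
floor(2275/625) = 3
Total = 567

567 trailing zeros


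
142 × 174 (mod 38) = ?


142 × 174 = 24708
24708 mod 38 = 8


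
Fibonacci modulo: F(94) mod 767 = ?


F(k) mod 767 for k=1..94:
1, 1, 2, 3, 5, 8, 13, 21, 34, 55, 89, 144, 233, 377, 610, 220, 63, 283, 346, 629, 208, 70, 278, 348, 626, 207, 66, 273, 339, 612, 184, 29, 213, 242, 455, 697, 385, 315, 700, 248, 181, 429, 610, 272, 115, 387, 502, 122, 624, 746, 603, 582, 418, 233, 651, 117, 1, 118, 119, 237, 356, 593, 182, 8, 190, 198, 388, 586, 207, 26, 233, 259, 492, 751, 476, 460, 169, 629, 31, 660, 691, 584, 508, 325, 66, 391, 457, 81, 538, 619, 390, 242, 632, 107
F(94) mod 767 = 107


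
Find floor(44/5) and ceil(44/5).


44/5 = 8.8000
floor = 8
ceil = 9

floor = 8, ceil = 9


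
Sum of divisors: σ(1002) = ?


Divisors of 1002: 1, 2, 3, 6, 167, 334, 501, 1002
Sum = 1 + 2 + 3 + 6 + 167 + 334 + 501 + 1002 = 2016

σ(1002) = 2016


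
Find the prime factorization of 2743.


2743 / 13 = 211
211 / 211 = 1
2743 = 13 × 211


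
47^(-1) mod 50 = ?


Use the extended Euclidean algorithm on (50, 47); each row r = 50*s + 47*t:
r=50, s=1, t=0
r=47, s=0, t=1
q=1: r=3, s=1, t=-1   [50*(1) + 47*(-1) = 3]
q=15: r=2, s=-15, t=16   [50*(-15) + 47*(16) = 2]
q=1: r=1, s=16, t=-17   [50*(16) + 47*(-17) = 1]
q=2: r=0, s=-47, t=50   [50*(-47) + 47*(50) = 0]
GCD = 1 with t = -17, so 47*(-17) ≡ 1 (mod 50)
Inverse = -17 mod 50 = 33
Check: 47 * 33 = 1551 ≡ 1 (mod 50)

47^(-1) ≡ 33 (mod 50)


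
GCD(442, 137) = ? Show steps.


442 = 3 * 137 + 31
137 = 4 * 31 + 13
31 = 2 * 13 + 5
13 = 2 * 5 + 3
5 = 1 * 3 + 2
3 = 1 * 2 + 1
2 = 2 * 1 + 0
GCD = 1


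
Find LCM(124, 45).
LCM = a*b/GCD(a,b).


GCD(124, 45) = 1
LCM = 124*45/1 = 5580/1 = 5580

LCM = 5580


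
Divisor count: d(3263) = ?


3263 = 13^1 × 251^1
d(3263) = (1+1) × (1+1) = 4

4 divisors


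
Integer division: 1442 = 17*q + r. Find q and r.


1442 = 17 * 84 + 14
Check: 1428 + 14 = 1442

q = 84, r = 14


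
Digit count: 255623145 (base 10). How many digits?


255623145 has 9 digits in base 10
floor(log10(255623145)) + 1 = floor(8.4076) + 1 = 9

9 digits (base 10)


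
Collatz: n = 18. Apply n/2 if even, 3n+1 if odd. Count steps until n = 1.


18 → 9 → 28 → 14 → 7 → 22 → 11 → 34 → 17 → 52 → 26 → 13 → 40 → 20 → 10 → 5 → 16 → 8 → 4 → 2 → 1
Total steps = 20

20 steps


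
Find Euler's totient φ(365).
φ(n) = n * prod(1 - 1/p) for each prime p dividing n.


365 = 5 × 73
Prime factors: 5, 73
φ(365) = 365 × (1-1/5) × (1-1/73)
= 365 × 4/5 × 72/73 = 288

φ(365) = 288


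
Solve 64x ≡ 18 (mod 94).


GCD(64, 94) = 2 divides 18
Divide: 32x ≡ 9 (mod 47)
x ≡ 37 (mod 47)


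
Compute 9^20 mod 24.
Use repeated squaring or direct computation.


9^1 mod 24 = 9
9^2 mod 24 = 9
9^3 mod 24 = 9
9^4 mod 24 = 9
9^5 mod 24 = 9
9^6 mod 24 = 9
9^7 mod 24 = 9
9^8 mod 24 = 9
9^9 mod 24 = 9
9^10 mod 24 = 9
9^11 mod 24 = 9
9^12 mod 24 = 9
9^13 mod 24 = 9
9^14 mod 24 = 9
9^15 mod 24 = 9
9^16 mod 24 = 9
9^17 mod 24 = 9
9^18 mod 24 = 9
9^19 mod 24 = 9
9^20 mod 24 = 9


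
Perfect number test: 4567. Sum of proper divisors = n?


Proper divisors of 4567: 1
Sum = 1 = 1

No, 4567 is not perfect (1 ≠ 4567)


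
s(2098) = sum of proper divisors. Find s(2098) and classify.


Proper divisors: 1, 2, 1049
Sum = 1 + 2 + 1049 = 1052
1052 < 2098 → deficient

s(2098) = 1052 (deficient)


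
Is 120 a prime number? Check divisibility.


120 / 2 = 60 (exact division)
120 is NOT prime.

No, 120 is not prime


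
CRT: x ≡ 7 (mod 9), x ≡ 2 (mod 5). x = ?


M = 9*5 = 45
M1 = M/9 = 5, M2 = M/5 = 9
M1^(-1) mod 9 = 2, M2^(-1) mod 5 = 4
x = 7*5*2 + 2*9*4 = 142
142 mod 45 = 7
Check: 7 mod 9 = 7 ✓, 7 mod 5 = 2 ✓

x ≡ 7 (mod 45)


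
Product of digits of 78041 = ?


7 × 8 × 0 × 4 × 1 = 0


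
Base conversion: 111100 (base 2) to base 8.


111100 (base 2) = 60 (decimal)
60 (decimal) = 74 (base 8)


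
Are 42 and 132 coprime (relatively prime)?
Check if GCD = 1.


Euclidean algorithm:
132 = 3 * 42 + 6
42 = 7 * 6 + 0
GCD(42, 132) = 6

No, not coprime (GCD = 6)


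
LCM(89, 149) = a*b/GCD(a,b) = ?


GCD(89, 149) = 1
LCM = 89*149/1 = 13261/1 = 13261

LCM = 13261


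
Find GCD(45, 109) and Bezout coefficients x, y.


Tabular extended Euclidean (each row: r = 45*s + 109*t):
r=45, s=1, t=0
r=109, s=0, t=1
q=0: r=45, s=1, t=0   [45*(1) + 109*(0) = 45]
q=2: r=19, s=-2, t=1   [45*(-2) + 109*(1) = 19]
q=2: r=7, s=5, t=-2   [45*(5) + 109*(-2) = 7]
q=2: r=5, s=-12, t=5   [45*(-12) + 109*(5) = 5]
q=1: r=2, s=17, t=-7   [45*(17) + 109*(-7) = 2]
q=2: r=1, s=-46, t=19   [45*(-46) + 109*(19) = 1]
q=2: r=0, s=109, t=-45   [45*(109) + 109*(-45) = 0]
GCD = 1; from the row with r=1: x=-46, y=19
Check: 45*(-46) + 109*(19) = -2070 + 2071 = 1

GCD = 1, x = -46, y = 19


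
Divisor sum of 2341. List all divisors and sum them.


Divisors of 2341: 1, 2341
Sum = 1 + 2341 = 2342

σ(2341) = 2342


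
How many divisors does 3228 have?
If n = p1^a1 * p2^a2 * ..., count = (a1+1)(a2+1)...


3228 = 2^2 × 3^1 × 269^1
d(3228) = (2+1) × (1+1) × (1+1) = 12

12 divisors


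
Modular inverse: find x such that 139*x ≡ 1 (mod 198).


Use the extended Euclidean algorithm on (198, 139); each row r = 198*s + 139*t:
r=198, s=1, t=0
r=139, s=0, t=1
q=1: r=59, s=1, t=-1   [198*(1) + 139*(-1) = 59]
q=2: r=21, s=-2, t=3   [198*(-2) + 139*(3) = 21]
q=2: r=17, s=5, t=-7   [198*(5) + 139*(-7) = 17]
q=1: r=4, s=-7, t=10   [198*(-7) + 139*(10) = 4]
q=4: r=1, s=33, t=-47   [198*(33) + 139*(-47) = 1]
q=4: r=0, s=-139, t=198   [198*(-139) + 139*(198) = 0]
GCD = 1 with t = -47, so 139*(-47) ≡ 1 (mod 198)
Inverse = -47 mod 198 = 151
Check: 139 * 151 = 20989 ≡ 1 (mod 198)

139^(-1) ≡ 151 (mod 198)


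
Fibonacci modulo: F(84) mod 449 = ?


F(k) mod 449 for k=1..84:
1, 1, 2, 3, 5, 8, 13, 21, 34, 55, 89, 144, 233, 377, 161, 89, 250, 339, 140, 30, 170, 200, 370, 121, 42, 163, 205, 368, 124, 43, 167, 210, 377, 138, 66, 204, 270, 25, 295, 320, 166, 37, 203, 240, 443, 234, 228, 13, 241, 254, 46, 300, 346, 197, 94, 291, 385, 227, 163, 390, 104, 45, 149, 194, 343, 88, 431, 70, 52, 122, 174, 296, 21, 317, 338, 206, 95, 301, 396, 248, 195, 443, 189, 183
F(84) mod 449 = 183


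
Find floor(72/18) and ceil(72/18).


72/18 = 4.0000
floor = 4
ceil = 4

floor = 4, ceil = 4


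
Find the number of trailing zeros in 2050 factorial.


floor(2050/5) = 410
floor(2050/25) = 82
floor(2050/125) = 16
floor(2050/625) = 3
Total = 511

511 trailing zeros


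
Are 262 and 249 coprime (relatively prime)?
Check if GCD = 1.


Euclidean algorithm:
262 = 1 * 249 + 13
249 = 19 * 13 + 2
13 = 6 * 2 + 1
2 = 2 * 1 + 0
GCD(262, 249) = 1

Yes, coprime (GCD = 1)


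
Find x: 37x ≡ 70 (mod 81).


GCD(37, 81) = 1, unique solution
a^(-1) mod 81 = 46
x = 46 * 70 mod 81 = 61

x ≡ 61 (mod 81)


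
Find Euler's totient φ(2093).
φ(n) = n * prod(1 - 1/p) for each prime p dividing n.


2093 = 7 × 13 × 23
Prime factors: 7, 13, 23
φ(2093) = 2093 × (1-1/7) × (1-1/13) × (1-1/23)
= 2093 × 6/7 × 12/13 × 22/23 = 1584

φ(2093) = 1584


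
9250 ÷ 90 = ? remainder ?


9250 = 90 * 102 + 70
Check: 9180 + 70 = 9250

q = 102, r = 70


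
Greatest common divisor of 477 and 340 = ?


477 = 1 * 340 + 137
340 = 2 * 137 + 66
137 = 2 * 66 + 5
66 = 13 * 5 + 1
5 = 5 * 1 + 0
GCD = 1


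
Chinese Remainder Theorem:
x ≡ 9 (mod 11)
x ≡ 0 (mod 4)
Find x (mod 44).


M = 11*4 = 44
M1 = M/11 = 4, M2 = M/4 = 11
M1^(-1) mod 11 = 3, M2^(-1) mod 4 = 3
x = 9*4*3 + 0*11*3 = 108
108 mod 44 = 20
Check: 20 mod 11 = 9 ✓, 20 mod 4 = 0 ✓

x ≡ 20 (mod 44)


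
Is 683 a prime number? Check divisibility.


Check divisors up to sqrt(683) = 26.1343
No divisors found.
683 is prime.

Yes, 683 is prime


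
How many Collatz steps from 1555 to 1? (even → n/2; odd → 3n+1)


1555 → 4666 → 2333 → 7000 → 3500 → 1750 → 875 → 2626 → 1313 → 3940 → 1970 → 985 → 2956 → 1478 → 739 → 2218 → 1109 → 3328 → 1664 → 832 → 416 → 208 → 104 → 52 → 26 → 13 → 40 → 20 → 10 → 5 → 16 → 8 → 4 → 2 → 1
Total steps = 34

34 steps


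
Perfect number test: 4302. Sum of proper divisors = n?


Proper divisors of 4302: 1, 2, 3, 6, 9, 18, 239, 478, 717, 1434, 2151
Sum = 1 + 2 + 3 + 6 + 9 + 18 + 239 + 478 + 717 + 1434 + 2151 = 5058

No, 4302 is not perfect (5058 ≠ 4302)


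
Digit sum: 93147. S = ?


9 + 3 + 1 + 4 + 7 = 24


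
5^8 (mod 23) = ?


5^1 mod 23 = 5
5^2 mod 23 = 2
5^3 mod 23 = 10
5^4 mod 23 = 4
5^5 mod 23 = 20
5^6 mod 23 = 8
5^7 mod 23 = 17
5^8 mod 23 = 16


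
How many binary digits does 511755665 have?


511755665 in base 2 = 11110100000001100010110010001
Number of digits = 29

29 digits (base 2)


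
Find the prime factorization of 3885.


3885 / 3 = 1295
1295 / 5 = 259
259 / 7 = 37
37 / 37 = 1
3885 = 3 × 5 × 7 × 37


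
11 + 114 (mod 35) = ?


11 + 114 = 125
125 mod 35 = 20


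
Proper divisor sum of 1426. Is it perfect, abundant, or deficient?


Proper divisors: 1, 2, 23, 31, 46, 62, 713
Sum = 1 + 2 + 23 + 31 + 46 + 62 + 713 = 878
878 < 1426 → deficient

s(1426) = 878 (deficient)


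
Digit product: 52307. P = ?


5 × 2 × 3 × 0 × 7 = 0


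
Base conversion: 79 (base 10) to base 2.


79 (base 10) = 79 (decimal)
79 (decimal) = 1001111 (base 2)


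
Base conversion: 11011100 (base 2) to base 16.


11011100 (base 2) = 220 (decimal)
220 (decimal) = DC (base 16)


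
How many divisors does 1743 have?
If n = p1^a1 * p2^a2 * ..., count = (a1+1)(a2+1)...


1743 = 3^1 × 7^1 × 83^1
d(1743) = (1+1) × (1+1) × (1+1) = 8

8 divisors


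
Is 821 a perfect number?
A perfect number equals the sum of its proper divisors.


Proper divisors of 821: 1
Sum = 1 = 1

No, 821 is not perfect (1 ≠ 821)


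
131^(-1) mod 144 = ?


Use the extended Euclidean algorithm on (144, 131); each row r = 144*s + 131*t:
r=144, s=1, t=0
r=131, s=0, t=1
q=1: r=13, s=1, t=-1   [144*(1) + 131*(-1) = 13]
q=10: r=1, s=-10, t=11   [144*(-10) + 131*(11) = 1]
q=13: r=0, s=131, t=-144   [144*(131) + 131*(-144) = 0]
GCD = 1 with t = 11, so 131*(11) ≡ 1 (mod 144)
Inverse = 11 mod 144 = 11
Check: 131 * 11 = 1441 ≡ 1 (mod 144)

131^(-1) ≡ 11 (mod 144)


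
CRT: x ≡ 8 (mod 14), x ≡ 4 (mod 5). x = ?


M = 14*5 = 70
M1 = M/14 = 5, M2 = M/5 = 14
M1^(-1) mod 14 = 3, M2^(-1) mod 5 = 4
x = 8*5*3 + 4*14*4 = 344
344 mod 70 = 64
Check: 64 mod 14 = 8 ✓, 64 mod 5 = 4 ✓

x ≡ 64 (mod 70)


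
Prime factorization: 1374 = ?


1374 / 2 = 687
687 / 3 = 229
229 / 229 = 1
1374 = 2 × 3 × 229


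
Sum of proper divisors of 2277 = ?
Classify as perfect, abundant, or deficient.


Proper divisors: 1, 3, 9, 11, 23, 33, 69, 99, 207, 253, 759
Sum = 1 + 3 + 9 + 11 + 23 + 33 + 69 + 99 + 207 + 253 + 759 = 1467
1467 < 2277 → deficient

s(2277) = 1467 (deficient)


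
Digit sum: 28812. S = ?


2 + 8 + 8 + 1 + 2 = 21


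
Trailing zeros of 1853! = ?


floor(1853/5) = 370
floor(1853/25) = 74
floor(1853/125) = 14
floor(1853/625) = 2
Total = 460

460 trailing zeros


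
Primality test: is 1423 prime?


Check divisors up to sqrt(1423) = 37.7227
No divisors found.
1423 is prime.

Yes, 1423 is prime


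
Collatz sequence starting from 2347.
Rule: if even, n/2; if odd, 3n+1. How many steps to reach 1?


2347 → 7042 → 3521 → 10564 → 5282 → 2641 → 7924 → 3962 → 1981 → 5944 → 2972 → 1486 → 743 → 2230 → 1115 → 3346 → 1673 → 5020 → 2510 → 1255 → 3766 → 1883 → 5650 → 2825 → 8476 → 4238 → 2119 → 6358 → 3179 → 9538 → 4769 → 14308 → 7154 → 3577 → 10732 → 5366 → 2683 → 8050 → 4025 → 12076 → 6038 → 3019 → 9058 → 4529 → 13588 → 6794 → 3397 → 10192 → 5096 → 2548 → 1274 → 637 → 1912 → 956 → 478 → 239 → 718 → 359 → 1078 → 539 → 1618 → 809 → 2428 → 1214 → 607 → 1822 → 911 → 2734 → 1367 → 4102 → 2051 → 6154 → 3077 → 9232 → 4616 → 2308 → 1154 → 577 → 1732 → 866 → 433 → 1300 → 650 → 325 → 976 → 488 → 244 → 122 → 61 → 184 → 92 → 46 → 23 → 70 → 35 → 106 → 53 → 160 → 80 → 40 → 20 → 10 → 5 → 16 → 8 → 4 → 2 → 1
Total steps = 107

107 steps


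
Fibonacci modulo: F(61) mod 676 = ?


F(k) mod 676 for k=1..61:
1, 1, 2, 3, 5, 8, 13, 21, 34, 55, 89, 144, 233, 377, 610, 311, 245, 556, 125, 5, 130, 135, 265, 400, 665, 389, 378, 91, 469, 560, 353, 237, 590, 151, 65, 216, 281, 497, 102, 599, 25, 624, 649, 597, 570, 491, 385, 200, 585, 109, 18, 127, 145, 272, 417, 13, 430, 443, 197, 640, 161
F(61) mod 676 = 161


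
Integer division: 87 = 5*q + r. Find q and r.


87 = 5 * 17 + 2
Check: 85 + 2 = 87

q = 17, r = 2


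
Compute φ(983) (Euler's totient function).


983 = 983
Prime factors: 983
φ(983) = 983 × (1-1/983)
= 983 × 982/983 = 982

φ(983) = 982


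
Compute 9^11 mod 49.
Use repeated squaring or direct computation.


9^1 mod 49 = 9
9^2 mod 49 = 32
9^3 mod 49 = 43
9^4 mod 49 = 44
9^5 mod 49 = 4
9^6 mod 49 = 36
9^7 mod 49 = 30
9^8 mod 49 = 25
9^9 mod 49 = 29
9^10 mod 49 = 16
9^11 mod 49 = 46


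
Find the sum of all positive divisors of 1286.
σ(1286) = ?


Divisors of 1286: 1, 2, 643, 1286
Sum = 1 + 2 + 643 + 1286 = 1932

σ(1286) = 1932


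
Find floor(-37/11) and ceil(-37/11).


-37/11 = -3.3636
floor = -4
ceil = -3

floor = -4, ceil = -3


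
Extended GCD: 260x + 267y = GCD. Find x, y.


Tabular extended Euclidean (each row: r = 260*s + 267*t):
r=260, s=1, t=0
r=267, s=0, t=1
q=0: r=260, s=1, t=0   [260*(1) + 267*(0) = 260]
q=1: r=7, s=-1, t=1   [260*(-1) + 267*(1) = 7]
q=37: r=1, s=38, t=-37   [260*(38) + 267*(-37) = 1]
q=7: r=0, s=-267, t=260   [260*(-267) + 267*(260) = 0]
GCD = 1; from the row with r=1: x=38, y=-37
Check: 260*(38) + 267*(-37) = 9880 - 9879 = 1

GCD = 1, x = 38, y = -37


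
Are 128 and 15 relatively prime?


Euclidean algorithm:
128 = 8 * 15 + 8
15 = 1 * 8 + 7
8 = 1 * 7 + 1
7 = 7 * 1 + 0
GCD(128, 15) = 1

Yes, coprime (GCD = 1)


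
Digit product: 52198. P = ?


5 × 2 × 1 × 9 × 8 = 720


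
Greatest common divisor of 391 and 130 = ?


391 = 3 * 130 + 1
130 = 130 * 1 + 0
GCD = 1


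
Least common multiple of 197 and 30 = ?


GCD(197, 30) = 1
LCM = 197*30/1 = 5910/1 = 5910

LCM = 5910


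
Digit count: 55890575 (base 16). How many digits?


55890575 in base 16 = 354D28F
Number of digits = 7

7 digits (base 16)


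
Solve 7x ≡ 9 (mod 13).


GCD(7, 13) = 1, unique solution
a^(-1) mod 13 = 2
x = 2 * 9 mod 13 = 5

x ≡ 5 (mod 13)


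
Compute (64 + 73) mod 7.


64 + 73 = 137
137 mod 7 = 4


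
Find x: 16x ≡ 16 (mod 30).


GCD(16, 30) = 2 divides 16
Divide: 8x ≡ 8 (mod 15)
x ≡ 1 (mod 15)


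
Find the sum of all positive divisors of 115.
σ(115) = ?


Divisors of 115: 1, 5, 23, 115
Sum = 1 + 5 + 23 + 115 = 144

σ(115) = 144


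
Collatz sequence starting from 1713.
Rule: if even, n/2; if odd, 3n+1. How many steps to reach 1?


1713 → 5140 → 2570 → 1285 → 3856 → 1928 → 964 → 482 → 241 → 724 → 362 → 181 → 544 → 272 → 136 → 68 → 34 → 17 → 52 → 26 → 13 → 40 → 20 → 10 → 5 → 16 → 8 → 4 → 2 → 1
Total steps = 29

29 steps


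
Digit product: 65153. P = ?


6 × 5 × 1 × 5 × 3 = 450


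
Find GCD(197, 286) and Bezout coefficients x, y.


Tabular extended Euclidean (each row: r = 197*s + 286*t):
r=197, s=1, t=0
r=286, s=0, t=1
q=0: r=197, s=1, t=0   [197*(1) + 286*(0) = 197]
q=1: r=89, s=-1, t=1   [197*(-1) + 286*(1) = 89]
q=2: r=19, s=3, t=-2   [197*(3) + 286*(-2) = 19]
q=4: r=13, s=-13, t=9   [197*(-13) + 286*(9) = 13]
q=1: r=6, s=16, t=-11   [197*(16) + 286*(-11) = 6]
q=2: r=1, s=-45, t=31   [197*(-45) + 286*(31) = 1]
q=6: r=0, s=286, t=-197   [197*(286) + 286*(-197) = 0]
GCD = 1; from the row with r=1: x=-45, y=31
Check: 197*(-45) + 286*(31) = -8865 + 8866 = 1

GCD = 1, x = -45, y = 31


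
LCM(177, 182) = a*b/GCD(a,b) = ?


GCD(177, 182) = 1
LCM = 177*182/1 = 32214/1 = 32214

LCM = 32214


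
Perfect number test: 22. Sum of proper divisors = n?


Proper divisors of 22: 1, 2, 11
Sum = 1 + 2 + 11 = 14

No, 22 is not perfect (14 ≠ 22)


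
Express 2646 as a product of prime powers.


2646 / 2 = 1323
1323 / 3 = 441
441 / 3 = 147
147 / 3 = 49
49 / 7 = 7
7 / 7 = 1
2646 = 2 × 3^3 × 7^2


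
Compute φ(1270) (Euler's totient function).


1270 = 2 × 5 × 127
Prime factors: 2, 5, 127
φ(1270) = 1270 × (1-1/2) × (1-1/5) × (1-1/127)
= 1270 × 1/2 × 4/5 × 126/127 = 504

φ(1270) = 504


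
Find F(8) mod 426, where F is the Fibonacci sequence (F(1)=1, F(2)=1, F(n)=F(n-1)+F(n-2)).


F(k) mod 426 for k=1..8:
1, 1, 2, 3, 5, 8, 13, 21
F(8) mod 426 = 21


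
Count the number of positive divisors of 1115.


1115 = 5^1 × 223^1
d(1115) = (1+1) × (1+1) = 4

4 divisors


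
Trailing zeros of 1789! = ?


floor(1789/5) = 357
floor(1789/25) = 71
floor(1789/125) = 14
floor(1789/625) = 2
Total = 444

444 trailing zeros


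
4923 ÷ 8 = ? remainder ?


4923 = 8 * 615 + 3
Check: 4920 + 3 = 4923

q = 615, r = 3


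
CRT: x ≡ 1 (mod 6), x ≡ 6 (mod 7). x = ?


M = 6*7 = 42
M1 = M/6 = 7, M2 = M/7 = 6
M1^(-1) mod 6 = 1, M2^(-1) mod 7 = 6
x = 1*7*1 + 6*6*6 = 223
223 mod 42 = 13
Check: 13 mod 6 = 1 ✓, 13 mod 7 = 6 ✓

x ≡ 13 (mod 42)


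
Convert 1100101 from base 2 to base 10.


1100101 (base 2) = 101 (decimal)
101 (decimal) = 101 (base 10)


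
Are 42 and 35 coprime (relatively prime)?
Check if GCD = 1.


Euclidean algorithm:
42 = 1 * 35 + 7
35 = 5 * 7 + 0
GCD(42, 35) = 7

No, not coprime (GCD = 7)


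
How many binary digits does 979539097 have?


979539097 in base 2 = 111010011000101001010010011001
Number of digits = 30

30 digits (base 2)


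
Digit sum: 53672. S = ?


5 + 3 + 6 + 7 + 2 = 23


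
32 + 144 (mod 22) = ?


32 + 144 = 176
176 mod 22 = 0


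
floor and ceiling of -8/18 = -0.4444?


-8/18 = -0.4444
floor = -1
ceil = 0

floor = -1, ceil = 0


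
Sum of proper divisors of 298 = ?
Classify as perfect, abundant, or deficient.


Proper divisors: 1, 2, 149
Sum = 1 + 2 + 149 = 152
152 < 298 → deficient

s(298) = 152 (deficient)


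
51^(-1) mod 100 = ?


Use the extended Euclidean algorithm on (100, 51); each row r = 100*s + 51*t:
r=100, s=1, t=0
r=51, s=0, t=1
q=1: r=49, s=1, t=-1   [100*(1) + 51*(-1) = 49]
q=1: r=2, s=-1, t=2   [100*(-1) + 51*(2) = 2]
q=24: r=1, s=25, t=-49   [100*(25) + 51*(-49) = 1]
q=2: r=0, s=-51, t=100   [100*(-51) + 51*(100) = 0]
GCD = 1 with t = -49, so 51*(-49) ≡ 1 (mod 100)
Inverse = -49 mod 100 = 51
Check: 51 * 51 = 2601 ≡ 1 (mod 100)

51^(-1) ≡ 51 (mod 100)


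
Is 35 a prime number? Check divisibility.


35 / 5 = 7 (exact division)
35 is NOT prime.

No, 35 is not prime


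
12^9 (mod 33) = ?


12^1 mod 33 = 12
12^2 mod 33 = 12
12^3 mod 33 = 12
12^4 mod 33 = 12
12^5 mod 33 = 12
12^6 mod 33 = 12
12^7 mod 33 = 12
12^8 mod 33 = 12
12^9 mod 33 = 12


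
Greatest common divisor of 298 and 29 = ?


298 = 10 * 29 + 8
29 = 3 * 8 + 5
8 = 1 * 5 + 3
5 = 1 * 3 + 2
3 = 1 * 2 + 1
2 = 2 * 1 + 0
GCD = 1


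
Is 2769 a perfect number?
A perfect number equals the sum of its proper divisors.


Proper divisors of 2769: 1, 3, 13, 39, 71, 213, 923
Sum = 1 + 3 + 13 + 39 + 71 + 213 + 923 = 1263

No, 2769 is not perfect (1263 ≠ 2769)


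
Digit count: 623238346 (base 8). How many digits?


623238346 in base 8 = 4511356312
Number of digits = 10

10 digits (base 8)


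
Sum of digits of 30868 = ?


3 + 0 + 8 + 6 + 8 = 25


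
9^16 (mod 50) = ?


9^1 mod 50 = 9
9^2 mod 50 = 31
9^3 mod 50 = 29
9^4 mod 50 = 11
9^5 mod 50 = 49
9^6 mod 50 = 41
9^7 mod 50 = 19
9^8 mod 50 = 21
9^9 mod 50 = 39
9^10 mod 50 = 1
9^11 mod 50 = 9
9^12 mod 50 = 31
9^13 mod 50 = 29
9^14 mod 50 = 11
9^15 mod 50 = 49
9^16 mod 50 = 41


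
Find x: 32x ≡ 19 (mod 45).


GCD(32, 45) = 1, unique solution
a^(-1) mod 45 = 38
x = 38 * 19 mod 45 = 2

x ≡ 2 (mod 45)


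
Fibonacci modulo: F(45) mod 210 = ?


F(k) mod 210 for k=1..45:
1, 1, 2, 3, 5, 8, 13, 21, 34, 55, 89, 144, 23, 167, 190, 147, 127, 64, 191, 45, 26, 71, 97, 168, 55, 13, 68, 81, 149, 20, 169, 189, 148, 127, 65, 192, 47, 29, 76, 105, 181, 76, 47, 123, 170
F(45) mod 210 = 170


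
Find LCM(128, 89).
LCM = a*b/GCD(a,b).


GCD(128, 89) = 1
LCM = 128*89/1 = 11392/1 = 11392

LCM = 11392


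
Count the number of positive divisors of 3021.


3021 = 3^1 × 19^1 × 53^1
d(3021) = (1+1) × (1+1) × (1+1) = 8

8 divisors


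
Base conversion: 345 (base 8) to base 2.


345 (base 8) = 229 (decimal)
229 (decimal) = 11100101 (base 2)


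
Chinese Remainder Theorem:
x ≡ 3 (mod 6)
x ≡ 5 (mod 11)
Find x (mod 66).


M = 6*11 = 66
M1 = M/6 = 11, M2 = M/11 = 6
M1^(-1) mod 6 = 5, M2^(-1) mod 11 = 2
x = 3*11*5 + 5*6*2 = 225
225 mod 66 = 27
Check: 27 mod 6 = 3 ✓, 27 mod 11 = 5 ✓

x ≡ 27 (mod 66)


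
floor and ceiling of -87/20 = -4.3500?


-87/20 = -4.3500
floor = -5
ceil = -4

floor = -5, ceil = -4


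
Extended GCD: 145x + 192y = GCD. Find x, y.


Tabular extended Euclidean (each row: r = 145*s + 192*t):
r=145, s=1, t=0
r=192, s=0, t=1
q=0: r=145, s=1, t=0   [145*(1) + 192*(0) = 145]
q=1: r=47, s=-1, t=1   [145*(-1) + 192*(1) = 47]
q=3: r=4, s=4, t=-3   [145*(4) + 192*(-3) = 4]
q=11: r=3, s=-45, t=34   [145*(-45) + 192*(34) = 3]
q=1: r=1, s=49, t=-37   [145*(49) + 192*(-37) = 1]
q=3: r=0, s=-192, t=145   [145*(-192) + 192*(145) = 0]
GCD = 1; from the row with r=1: x=49, y=-37
Check: 145*(49) + 192*(-37) = 7105 - 7104 = 1

GCD = 1, x = 49, y = -37


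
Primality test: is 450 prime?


450 / 2 = 225 (exact division)
450 is NOT prime.

No, 450 is not prime


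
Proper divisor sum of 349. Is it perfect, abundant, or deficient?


Proper divisors: 1
Sum = 1 = 1
1 < 349 → deficient

s(349) = 1 (deficient)


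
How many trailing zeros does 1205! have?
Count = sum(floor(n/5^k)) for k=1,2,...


floor(1205/5) = 241
floor(1205/25) = 48
floor(1205/125) = 9
floor(1205/625) = 1
Total = 299

299 trailing zeros


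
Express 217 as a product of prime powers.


217 / 7 = 31
31 / 31 = 1
217 = 7 × 31


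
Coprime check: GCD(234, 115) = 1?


Euclidean algorithm:
234 = 2 * 115 + 4
115 = 28 * 4 + 3
4 = 1 * 3 + 1
3 = 3 * 1 + 0
GCD(234, 115) = 1

Yes, coprime (GCD = 1)


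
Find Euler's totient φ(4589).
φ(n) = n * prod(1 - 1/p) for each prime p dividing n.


4589 = 13 × 353
Prime factors: 13, 353
φ(4589) = 4589 × (1-1/13) × (1-1/353)
= 4589 × 12/13 × 352/353 = 4224

φ(4589) = 4224


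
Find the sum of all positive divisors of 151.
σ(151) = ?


Divisors of 151: 1, 151
Sum = 1 + 151 = 152

σ(151) = 152


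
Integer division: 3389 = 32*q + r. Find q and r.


3389 = 32 * 105 + 29
Check: 3360 + 29 = 3389

q = 105, r = 29


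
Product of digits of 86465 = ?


8 × 6 × 4 × 6 × 5 = 5760


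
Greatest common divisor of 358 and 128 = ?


358 = 2 * 128 + 102
128 = 1 * 102 + 26
102 = 3 * 26 + 24
26 = 1 * 24 + 2
24 = 12 * 2 + 0
GCD = 2


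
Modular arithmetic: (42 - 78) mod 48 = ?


42 - 78 = -36
-36 mod 48 = 12
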